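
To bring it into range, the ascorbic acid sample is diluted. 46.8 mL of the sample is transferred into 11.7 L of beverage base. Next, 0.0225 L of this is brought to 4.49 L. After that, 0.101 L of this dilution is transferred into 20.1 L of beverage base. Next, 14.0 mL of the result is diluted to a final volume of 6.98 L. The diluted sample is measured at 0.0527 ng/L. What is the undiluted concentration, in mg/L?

263 mg/L

Overall dilution factor = 251 × 199.6 × 200.0 × 498.6 = 4.99 × 10⁹.
Original = 0.0527 ng/L × 4.99 × 10⁹ = 2.63 × 10⁸ ng/L = 263 mg/L.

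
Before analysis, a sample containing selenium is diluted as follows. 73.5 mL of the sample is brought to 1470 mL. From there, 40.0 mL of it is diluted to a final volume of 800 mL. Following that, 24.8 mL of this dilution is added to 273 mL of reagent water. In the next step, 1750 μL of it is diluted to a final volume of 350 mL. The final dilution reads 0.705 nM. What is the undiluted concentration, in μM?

Overall dilution factor = 20 × 20 × 12.01 × 200 = 9.61 × 10⁵.
Original = 0.705 nM × 9.61 × 10⁵ = 6.77 × 10⁵ nM = 677 μM.

677 μM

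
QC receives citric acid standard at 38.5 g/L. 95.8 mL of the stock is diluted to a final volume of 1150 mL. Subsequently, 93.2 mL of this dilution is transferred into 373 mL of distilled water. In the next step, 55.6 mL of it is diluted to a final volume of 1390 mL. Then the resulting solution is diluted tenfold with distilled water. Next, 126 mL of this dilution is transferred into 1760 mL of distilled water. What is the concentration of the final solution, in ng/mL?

Overall dilution factor = 12.00 × 5.002 × 25 × 10 × 14.97 = 2.25 × 10⁵.
38.5 g/L / 2.25 × 10⁵ = 1.71 × 10⁻⁴ g/L = 171 ng/mL.

171 ng/mL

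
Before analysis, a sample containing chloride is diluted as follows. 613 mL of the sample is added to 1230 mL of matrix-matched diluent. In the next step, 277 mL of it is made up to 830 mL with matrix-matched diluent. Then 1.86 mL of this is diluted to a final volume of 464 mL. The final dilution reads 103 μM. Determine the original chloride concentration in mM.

Overall dilution factor = 3.007 × 2.996 × 249.5 = 2247.
Original = 103 μM × 2247 = 2.31 × 10⁵ μM = 231 mM.

231 mM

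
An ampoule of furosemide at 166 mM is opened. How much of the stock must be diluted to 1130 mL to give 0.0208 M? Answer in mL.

0.0208 M = 20.8 mM.
V₁ = C₂V₂/C₁ = 20.8 × 1130 / 166 = 142 mL.

142 mL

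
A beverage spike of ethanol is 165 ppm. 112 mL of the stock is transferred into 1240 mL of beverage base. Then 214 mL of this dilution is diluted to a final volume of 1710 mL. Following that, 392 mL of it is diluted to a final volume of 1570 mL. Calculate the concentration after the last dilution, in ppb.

Overall dilution factor = 12.07 × 7.991 × 4.005 = 386.
165 ppm / 386 = 0.427 ppm = 427 ppb.

427 ppb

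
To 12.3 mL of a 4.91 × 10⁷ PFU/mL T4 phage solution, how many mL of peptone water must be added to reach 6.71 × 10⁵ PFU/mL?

V₂ = C₁V₁/C₂ = 4.91 × 10⁷ × 12.3 / 6.71 × 10⁵ = 900 mL.
Diluent to add = V₂ − V₁ = 900 − 12.3 = 888 mL.

888 mL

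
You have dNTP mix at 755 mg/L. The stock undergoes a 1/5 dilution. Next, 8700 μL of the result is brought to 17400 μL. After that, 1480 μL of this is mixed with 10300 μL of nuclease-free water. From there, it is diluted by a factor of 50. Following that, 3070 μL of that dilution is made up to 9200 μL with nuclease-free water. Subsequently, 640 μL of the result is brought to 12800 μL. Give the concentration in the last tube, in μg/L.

Overall dilution factor = 5 × 2 × 7.959 × 50 × 2.997 × 20 = 2.39 × 10⁵.
755 mg/L / 2.39 × 10⁵ = 3.17 × 10⁻³ mg/L = 3.17 μg/L.

3.17 μg/L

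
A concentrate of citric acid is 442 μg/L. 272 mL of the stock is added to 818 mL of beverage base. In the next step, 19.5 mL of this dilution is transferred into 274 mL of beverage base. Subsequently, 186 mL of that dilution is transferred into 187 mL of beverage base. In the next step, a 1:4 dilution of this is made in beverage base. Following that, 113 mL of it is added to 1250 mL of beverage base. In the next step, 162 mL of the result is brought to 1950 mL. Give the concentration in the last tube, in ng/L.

6.29 ng/L

Overall dilution factor = 4.007 × 15.05 × 2.005 × 4 × 12.06 × 12.04 = 7.02 × 10⁴.
442 μg/L / 7.02 × 10⁴ = 6.29 × 10⁻³ μg/L = 6.29 ng/L.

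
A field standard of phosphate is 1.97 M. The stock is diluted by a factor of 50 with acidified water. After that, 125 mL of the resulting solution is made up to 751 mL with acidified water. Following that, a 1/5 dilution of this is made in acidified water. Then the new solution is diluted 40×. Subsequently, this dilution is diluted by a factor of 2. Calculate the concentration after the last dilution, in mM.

0.0164 mM

Overall dilution factor = 50 × 6.008 × 5 × 40 × 2 = 1.20 × 10⁵.
1.97 M / 1.20 × 10⁵ = 1.64 × 10⁻⁵ M = 0.0164 mM.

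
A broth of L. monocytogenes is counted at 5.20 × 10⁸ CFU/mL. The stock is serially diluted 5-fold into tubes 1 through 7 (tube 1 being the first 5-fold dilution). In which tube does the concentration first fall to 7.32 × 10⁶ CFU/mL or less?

Tube n has concentration 5.20 × 10⁸ CFU/mL / 5ⁿ.
Need 5ⁿ ≥ 5.20 × 10⁸ CFU/mL / 7.32 × 10⁶ CFU/mL = 71.0, so n ≥ 2.65.
First such tube: n = 3.

tube 3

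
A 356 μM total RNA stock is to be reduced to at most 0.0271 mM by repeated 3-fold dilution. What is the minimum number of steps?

3

Need 3ⁿ ≥ 13.1, so n ≥ log(13.1)/log(3) = 2.34.
Minimum whole steps: n = 3.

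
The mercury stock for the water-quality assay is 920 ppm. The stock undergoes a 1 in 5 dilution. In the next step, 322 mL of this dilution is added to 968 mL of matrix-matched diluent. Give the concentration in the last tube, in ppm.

45.9 ppm

Overall dilution factor = 5 × 4.006 = 20.0.
920 ppm / 20.0 = 45.9 ppm.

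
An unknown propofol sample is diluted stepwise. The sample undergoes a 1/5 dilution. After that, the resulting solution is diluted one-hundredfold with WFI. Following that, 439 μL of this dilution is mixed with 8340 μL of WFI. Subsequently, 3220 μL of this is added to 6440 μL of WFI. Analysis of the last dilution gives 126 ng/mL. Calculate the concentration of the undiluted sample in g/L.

3.78 g/L

Overall dilution factor = 5 × 100 × 20.00 × 3 = 3.00 × 10⁴.
Original = 126 ng/mL × 3.00 × 10⁴ = 3.78 × 10⁶ ng/mL = 3.78 g/L.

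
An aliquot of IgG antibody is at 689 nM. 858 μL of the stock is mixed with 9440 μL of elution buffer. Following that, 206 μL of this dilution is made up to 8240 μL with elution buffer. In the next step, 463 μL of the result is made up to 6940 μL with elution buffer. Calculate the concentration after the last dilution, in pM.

Overall dilution factor = 12.00 × 40 × 14.99 = 7196.
689 nM / 7196 = 0.0957 nM = 95.7 pM.

95.7 pM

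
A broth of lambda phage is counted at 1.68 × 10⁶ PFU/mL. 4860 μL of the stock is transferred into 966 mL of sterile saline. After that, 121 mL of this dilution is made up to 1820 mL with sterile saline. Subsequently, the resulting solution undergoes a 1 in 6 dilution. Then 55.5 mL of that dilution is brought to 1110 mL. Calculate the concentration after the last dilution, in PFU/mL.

4.66 PFU/mL

Overall dilution factor = 199.8 × 15.04 × 6 × 20 = 3.61 × 10⁵.
1.68 × 10⁶ PFU/mL / 3.61 × 10⁵ = 4.66 PFU/mL.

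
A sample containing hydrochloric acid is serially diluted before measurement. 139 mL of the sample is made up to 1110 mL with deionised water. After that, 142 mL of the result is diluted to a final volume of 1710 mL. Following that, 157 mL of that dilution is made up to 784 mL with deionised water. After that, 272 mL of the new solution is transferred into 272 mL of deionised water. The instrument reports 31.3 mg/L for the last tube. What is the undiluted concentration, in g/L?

30.1 g/L

Overall dilution factor = 7.986 × 12.04 × 4.994 × 2 = 960.
Original = 31.3 mg/L × 960 = 3.01 × 10⁴ mg/L = 30.1 g/L.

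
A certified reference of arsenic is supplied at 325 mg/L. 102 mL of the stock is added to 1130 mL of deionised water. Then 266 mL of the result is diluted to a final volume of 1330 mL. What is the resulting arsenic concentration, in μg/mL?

5.38 μg/mL

Overall dilution factor = 12.08 × 5 = 60.4.
325 mg/L / 60.4 = 5.38 mg/L = 5.38 μg/mL.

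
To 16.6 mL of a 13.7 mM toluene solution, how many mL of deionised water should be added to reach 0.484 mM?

V₂ = C₁V₁/C₂ = 13.7 × 16.6 / 0.484 = 470 mL.
Diluent to add = V₂ − V₁ = 470 − 16.6 = 453 mL.

453 mL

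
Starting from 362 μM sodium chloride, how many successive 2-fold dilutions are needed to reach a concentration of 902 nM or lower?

9

Need 2ⁿ ≥ 401, so n ≥ log(401)/log(2) = 8.65.
Minimum whole steps: n = 9.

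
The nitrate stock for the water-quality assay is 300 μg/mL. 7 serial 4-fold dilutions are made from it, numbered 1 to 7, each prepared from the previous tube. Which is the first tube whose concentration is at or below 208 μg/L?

Tube n has concentration 300 μg/mL / 4ⁿ.
Need 4ⁿ ≥ 300 μg/mL / 208 μg/L = 1442, so n ≥ 5.25.
First such tube: n = 6.

tube 6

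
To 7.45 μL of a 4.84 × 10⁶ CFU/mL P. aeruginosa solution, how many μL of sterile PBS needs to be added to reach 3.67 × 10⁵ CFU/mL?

V₂ = C₁V₁/C₂ = 4.84 × 10⁶ × 7.45 / 3.67 × 10⁵ = 98.3 μL.
Diluent to add = V₂ − V₁ = 98.3 − 7.45 = 90.8 μL.

90.8 μL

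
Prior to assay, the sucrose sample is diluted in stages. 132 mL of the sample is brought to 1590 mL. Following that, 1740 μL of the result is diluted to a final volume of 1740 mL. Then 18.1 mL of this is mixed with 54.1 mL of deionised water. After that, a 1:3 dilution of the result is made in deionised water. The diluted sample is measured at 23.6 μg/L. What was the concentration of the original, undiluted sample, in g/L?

3.40 g/L

Overall dilution factor = 12.05 × 1000 × 3.989 × 3 = 1.44 × 10⁵.
Original = 23.6 μg/L × 1.44 × 10⁵ = 3.40 × 10⁶ μg/L = 3.40 g/L.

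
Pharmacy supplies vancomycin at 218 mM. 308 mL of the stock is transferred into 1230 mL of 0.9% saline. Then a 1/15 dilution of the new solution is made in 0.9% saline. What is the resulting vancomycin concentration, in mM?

2.91 mM

Overall dilution factor = 4.994 × 15 = 74.9.
218 mM / 74.9 = 2.91 mM.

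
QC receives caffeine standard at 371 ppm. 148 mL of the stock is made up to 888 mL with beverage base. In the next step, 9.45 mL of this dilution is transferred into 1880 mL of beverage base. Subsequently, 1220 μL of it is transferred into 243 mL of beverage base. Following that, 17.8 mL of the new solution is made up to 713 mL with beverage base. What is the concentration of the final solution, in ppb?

Overall dilution factor = 6 × 199.9 × 200.2 × 40.06 = 9.62 × 10⁶.
371 ppm / 9.62 × 10⁶ = 3.86 × 10⁻⁵ ppm = 0.0386 ppb.

0.0386 ppb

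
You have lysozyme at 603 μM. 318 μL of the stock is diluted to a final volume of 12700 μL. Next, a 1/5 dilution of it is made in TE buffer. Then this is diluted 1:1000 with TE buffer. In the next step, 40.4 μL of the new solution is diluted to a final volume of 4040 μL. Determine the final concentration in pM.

Overall dilution factor = 39.94 × 5 × 1000 × 100 = 2.00 × 10⁷.
603 μM / 2.00 × 10⁷ = 3.02 × 10⁻⁵ μM = 30.2 pM.

30.2 pM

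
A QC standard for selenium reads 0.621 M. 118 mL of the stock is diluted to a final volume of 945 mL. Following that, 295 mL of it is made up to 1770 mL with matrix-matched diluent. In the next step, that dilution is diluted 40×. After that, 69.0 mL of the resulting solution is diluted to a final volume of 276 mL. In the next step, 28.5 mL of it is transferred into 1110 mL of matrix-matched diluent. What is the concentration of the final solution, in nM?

2020 nM

Overall dilution factor = 8.008 × 6 × 40 × 4 × 39.95 = 3.07 × 10⁵.
0.621 M / 3.07 × 10⁵ = 2.02 × 10⁻⁶ M = 2020 nM.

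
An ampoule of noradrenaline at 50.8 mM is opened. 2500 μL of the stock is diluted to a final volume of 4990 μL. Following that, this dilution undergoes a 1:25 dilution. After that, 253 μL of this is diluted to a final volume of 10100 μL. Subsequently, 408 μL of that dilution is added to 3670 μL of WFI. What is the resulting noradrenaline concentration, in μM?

2.55 μM

Overall dilution factor = 1.996 × 25 × 39.92 × 9.995 = 1.99 × 10⁴.
50.8 mM / 1.99 × 10⁴ = 2.55 × 10⁻³ mM = 2.55 μM.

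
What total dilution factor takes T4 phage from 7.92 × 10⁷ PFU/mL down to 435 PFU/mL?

1.82 × 10⁵

Factor = C₀/C_target = 7.92 × 10⁷ PFU/mL / 435 PFU/mL = 1.82 × 10⁵.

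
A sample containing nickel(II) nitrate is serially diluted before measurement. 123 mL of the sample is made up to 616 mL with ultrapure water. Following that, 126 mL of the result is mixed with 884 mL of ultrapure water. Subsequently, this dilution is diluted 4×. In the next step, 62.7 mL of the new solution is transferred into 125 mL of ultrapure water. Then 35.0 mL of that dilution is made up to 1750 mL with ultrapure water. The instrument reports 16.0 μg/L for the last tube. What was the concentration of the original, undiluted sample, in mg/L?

Overall dilution factor = 5.008 × 8.016 × 4 × 2.994 × 50 = 2.40 × 10⁴.
Original = 16.0 μg/L × 2.40 × 10⁴ = 3.85 × 10⁵ μg/L = 385 mg/L.

385 mg/L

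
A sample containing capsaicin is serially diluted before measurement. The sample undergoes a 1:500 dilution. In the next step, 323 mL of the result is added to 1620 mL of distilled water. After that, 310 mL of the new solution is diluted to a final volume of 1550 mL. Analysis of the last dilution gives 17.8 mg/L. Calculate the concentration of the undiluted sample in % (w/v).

26.8 % (w/v)

Overall dilution factor = 500 × 6.015 × 5 = 1.50 × 10⁴.
Original = 17.8 mg/L × 1.50 × 10⁴ = 2.68 × 10⁵ mg/L = 26.8 % (w/v).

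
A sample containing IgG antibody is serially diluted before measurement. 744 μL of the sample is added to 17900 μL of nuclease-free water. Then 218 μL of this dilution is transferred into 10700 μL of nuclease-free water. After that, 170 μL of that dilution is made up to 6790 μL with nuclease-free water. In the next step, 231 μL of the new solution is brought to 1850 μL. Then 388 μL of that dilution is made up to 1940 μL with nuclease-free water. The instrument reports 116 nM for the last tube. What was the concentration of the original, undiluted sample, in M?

Overall dilution factor = 25.06 × 50.08 × 39.94 × 8.009 × 5 = 2.01 × 10⁶.
Original = 116 nM × 2.01 × 10⁶ = 2.33 × 10⁸ nM = 0.233 M.

0.233 M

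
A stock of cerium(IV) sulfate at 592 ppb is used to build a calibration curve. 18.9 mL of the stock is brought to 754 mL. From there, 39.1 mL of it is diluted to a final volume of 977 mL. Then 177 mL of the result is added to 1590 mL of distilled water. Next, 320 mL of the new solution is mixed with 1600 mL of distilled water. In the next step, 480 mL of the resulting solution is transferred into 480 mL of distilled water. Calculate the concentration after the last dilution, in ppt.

4.96 ppt

Overall dilution factor = 39.89 × 24.99 × 9.983 × 6 × 2 = 1.19 × 10⁵.
592 ppb / 1.19 × 10⁵ = 4.96 × 10⁻³ ppb = 4.96 ppt.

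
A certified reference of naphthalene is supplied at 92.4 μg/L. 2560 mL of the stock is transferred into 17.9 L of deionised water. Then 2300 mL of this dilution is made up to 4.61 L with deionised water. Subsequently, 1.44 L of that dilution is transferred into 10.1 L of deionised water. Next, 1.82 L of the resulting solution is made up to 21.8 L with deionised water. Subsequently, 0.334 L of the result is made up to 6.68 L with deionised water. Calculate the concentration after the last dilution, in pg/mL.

3.00 pg/mL

Overall dilution factor = 7.992 × 2.004 × 8.014 × 11.98 × 20 = 3.08 × 10⁴.
92.4 μg/L / 3.08 × 10⁴ = 3.00 × 10⁻³ μg/L = 3.00 pg/mL.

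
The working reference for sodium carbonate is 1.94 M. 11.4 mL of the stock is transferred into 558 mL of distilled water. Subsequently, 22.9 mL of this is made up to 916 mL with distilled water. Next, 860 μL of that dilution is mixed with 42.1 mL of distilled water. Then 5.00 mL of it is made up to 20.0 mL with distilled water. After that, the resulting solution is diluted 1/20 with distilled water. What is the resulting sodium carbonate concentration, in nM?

Overall dilution factor = 49.95 × 40 × 49.95 × 4 × 20 = 7.98 × 10⁶.
1.94 M / 7.98 × 10⁶ = 2.43 × 10⁻⁷ M = 243 nM.

243 nM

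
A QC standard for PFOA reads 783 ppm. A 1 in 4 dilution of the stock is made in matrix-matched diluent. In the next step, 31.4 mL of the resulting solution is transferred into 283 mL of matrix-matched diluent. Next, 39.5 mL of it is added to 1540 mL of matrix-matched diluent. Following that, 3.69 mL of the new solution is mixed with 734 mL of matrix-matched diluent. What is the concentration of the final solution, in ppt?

2450 ppt

Overall dilution factor = 4 × 10.01 × 39.99 × 199.9 = 3.20 × 10⁵.
783 ppm / 3.20 × 10⁵ = 2.45 × 10⁻³ ppm = 2450 ppt.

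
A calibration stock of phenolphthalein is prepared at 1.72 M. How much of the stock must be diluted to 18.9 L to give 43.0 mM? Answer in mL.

472 mL

43.0 mM = 0.0430 M.
V₁ = C₂V₂/C₁ = 0.0430 × 18.9 / 1.72 = 0.472 L = 472 mL.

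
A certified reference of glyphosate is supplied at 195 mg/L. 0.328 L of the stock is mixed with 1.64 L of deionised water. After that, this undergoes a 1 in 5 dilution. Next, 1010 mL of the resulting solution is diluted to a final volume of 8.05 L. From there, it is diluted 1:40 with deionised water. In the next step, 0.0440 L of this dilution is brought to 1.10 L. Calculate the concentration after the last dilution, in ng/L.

816 ng/L

Overall dilution factor = 6 × 5 × 7.970 × 40 × 25 = 2.39 × 10⁵.
195 mg/L / 2.39 × 10⁵ = 8.16 × 10⁻⁴ mg/L = 816 ng/L.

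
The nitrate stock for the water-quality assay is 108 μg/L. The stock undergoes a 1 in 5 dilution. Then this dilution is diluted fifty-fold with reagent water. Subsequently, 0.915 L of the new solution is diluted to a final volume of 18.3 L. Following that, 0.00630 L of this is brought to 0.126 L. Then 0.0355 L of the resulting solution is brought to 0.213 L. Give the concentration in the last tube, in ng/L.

0.180 ng/L

Overall dilution factor = 5 × 50 × 20 × 20 × 6 = 6.00 × 10⁵.
108 μg/L / 6.00 × 10⁵ = 1.80 × 10⁻⁴ μg/L = 0.180 ng/L.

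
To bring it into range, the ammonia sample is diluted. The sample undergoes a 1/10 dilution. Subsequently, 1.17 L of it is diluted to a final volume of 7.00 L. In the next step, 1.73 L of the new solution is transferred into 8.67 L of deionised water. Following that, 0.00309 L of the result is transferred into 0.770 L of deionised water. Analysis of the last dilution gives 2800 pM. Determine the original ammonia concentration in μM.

252 μM

Overall dilution factor = 10 × 5.983 × 6.012 × 250.2 = 9.00 × 10⁴.
Original = 2800 pM × 9.00 × 10⁴ = 2.52 × 10⁸ pM = 252 μM.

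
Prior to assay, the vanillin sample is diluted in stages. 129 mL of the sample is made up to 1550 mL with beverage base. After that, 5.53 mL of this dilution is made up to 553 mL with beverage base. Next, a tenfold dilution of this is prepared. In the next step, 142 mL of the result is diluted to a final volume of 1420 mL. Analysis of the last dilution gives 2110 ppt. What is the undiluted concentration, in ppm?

Overall dilution factor = 12.02 × 100 × 10 × 10 = 1.20 × 10⁵.
Original = 2110 ppt × 1.20 × 10⁵ = 2.54 × 10⁸ ppt = 254 ppm.

254 ppm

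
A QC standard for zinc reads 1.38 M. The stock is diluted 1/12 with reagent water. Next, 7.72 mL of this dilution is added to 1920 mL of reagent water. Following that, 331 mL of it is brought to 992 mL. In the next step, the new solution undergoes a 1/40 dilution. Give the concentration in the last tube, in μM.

3.84 μM

Overall dilution factor = 12 × 249.7 × 2.997 × 40 = 3.59 × 10⁵.
1.38 M / 3.59 × 10⁵ = 3.84 × 10⁻⁶ M = 3.84 μM.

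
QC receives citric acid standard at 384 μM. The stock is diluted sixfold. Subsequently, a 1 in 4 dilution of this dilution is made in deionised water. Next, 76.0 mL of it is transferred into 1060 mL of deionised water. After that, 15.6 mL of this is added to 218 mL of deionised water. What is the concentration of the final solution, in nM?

Overall dilution factor = 6 × 4 × 14.95 × 14.97 = 5372.
384 μM / 5372 = 0.0715 μM = 71.5 nM.

71.5 nM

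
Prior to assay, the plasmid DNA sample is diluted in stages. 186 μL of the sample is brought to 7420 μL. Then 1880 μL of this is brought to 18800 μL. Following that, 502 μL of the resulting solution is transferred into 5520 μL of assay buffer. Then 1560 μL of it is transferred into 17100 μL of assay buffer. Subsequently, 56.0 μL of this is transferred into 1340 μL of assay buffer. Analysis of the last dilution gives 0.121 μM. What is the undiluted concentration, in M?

Overall dilution factor = 39.89 × 10 × 12.00 × 11.96 × 24.93 = 1.43 × 10⁶.
Original = 0.121 μM × 1.43 × 10⁶ = 1.73 × 10⁵ μM = 0.173 M.

0.173 M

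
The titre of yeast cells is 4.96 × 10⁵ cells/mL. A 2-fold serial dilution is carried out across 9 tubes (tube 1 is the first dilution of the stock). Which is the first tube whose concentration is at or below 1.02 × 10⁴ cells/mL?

Tube n has concentration 4.96 × 10⁵ cells/mL / 2ⁿ.
Need 2ⁿ ≥ 4.96 × 10⁵ cells/mL / 1.02 × 10⁴ cells/mL = 48.6, so n ≥ 5.60.
First such tube: n = 6.

tube 6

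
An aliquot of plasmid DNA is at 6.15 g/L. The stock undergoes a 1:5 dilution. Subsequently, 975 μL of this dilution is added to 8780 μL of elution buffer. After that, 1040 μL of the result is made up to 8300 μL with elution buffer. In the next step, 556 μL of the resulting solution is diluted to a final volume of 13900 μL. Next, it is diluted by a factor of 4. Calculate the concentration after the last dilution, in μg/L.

Overall dilution factor = 5 × 10.01 × 7.981 × 25 × 4 = 3.99 × 10⁴.
6.15 g/L / 3.99 × 10⁴ = 1.54 × 10⁻⁴ g/L = 154 μg/L.

154 μg/L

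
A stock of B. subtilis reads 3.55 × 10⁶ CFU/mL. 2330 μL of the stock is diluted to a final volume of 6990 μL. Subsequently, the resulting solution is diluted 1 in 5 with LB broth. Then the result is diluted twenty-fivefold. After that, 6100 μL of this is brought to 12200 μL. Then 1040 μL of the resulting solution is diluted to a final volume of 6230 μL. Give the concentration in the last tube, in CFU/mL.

Overall dilution factor = 3 × 5 × 25 × 2 × 5.990 = 4493.
3.55 × 10⁶ CFU/mL / 4493 = 790 CFU/mL.

790 CFU/mL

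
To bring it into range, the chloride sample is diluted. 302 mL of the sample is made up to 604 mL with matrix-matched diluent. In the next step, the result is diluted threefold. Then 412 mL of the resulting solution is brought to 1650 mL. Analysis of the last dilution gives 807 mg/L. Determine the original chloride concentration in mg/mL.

19.4 mg/mL

Overall dilution factor = 2 × 3 × 4.005 = 24.0.
Original = 807 mg/L × 24.0 = 1.94 × 10⁴ mg/L = 19.4 mg/mL.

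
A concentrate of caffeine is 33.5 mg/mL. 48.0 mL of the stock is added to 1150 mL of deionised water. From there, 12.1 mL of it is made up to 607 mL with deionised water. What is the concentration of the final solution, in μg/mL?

26.8 μg/mL

Overall dilution factor = 24.96 × 50.17 = 1252.
33.5 mg/mL / 1252 = 0.0268 mg/mL = 26.8 μg/mL.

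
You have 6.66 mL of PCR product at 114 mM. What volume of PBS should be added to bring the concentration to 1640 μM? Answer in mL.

456 mL

1640 μM = 1.64 mM.
V₂ = C₁V₁/C₂ = 114 × 6.66 / 1.64 = 463 mL.
Diluent to add = V₂ − V₁ = 463 − 6.66 = 456 mL.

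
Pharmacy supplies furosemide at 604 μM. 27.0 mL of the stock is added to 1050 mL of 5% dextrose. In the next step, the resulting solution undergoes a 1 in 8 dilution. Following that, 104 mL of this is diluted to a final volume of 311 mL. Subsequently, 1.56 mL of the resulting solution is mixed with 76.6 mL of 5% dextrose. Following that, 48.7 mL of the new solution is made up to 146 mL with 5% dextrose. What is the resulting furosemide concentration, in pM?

Overall dilution factor = 39.89 × 8 × 2.990 × 50.10 × 2.998 = 1.43 × 10⁵.
604 μM / 1.43 × 10⁵ = 4.21 × 10⁻³ μM = 4210 pM.

4210 pM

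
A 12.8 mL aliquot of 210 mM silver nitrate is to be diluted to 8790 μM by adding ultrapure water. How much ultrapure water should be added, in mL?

293 mL

8790 μM = 8.79 mM.
V₂ = C₁V₁/C₂ = 210 × 12.8 / 8.79 = 306 mL.
Diluent to add = V₂ − V₁ = 306 − 12.8 = 293 mL.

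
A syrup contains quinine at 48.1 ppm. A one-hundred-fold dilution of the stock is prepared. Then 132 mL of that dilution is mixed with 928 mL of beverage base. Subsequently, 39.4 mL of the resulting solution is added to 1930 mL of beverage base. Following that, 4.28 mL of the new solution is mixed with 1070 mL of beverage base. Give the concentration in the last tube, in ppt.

Overall dilution factor = 100 × 8.030 × 49.98 × 251 = 1.01 × 10⁷.
48.1 ppm / 1.01 × 10⁷ = 4.77 × 10⁻⁶ ppm = 4.77 ppt.

4.77 ppt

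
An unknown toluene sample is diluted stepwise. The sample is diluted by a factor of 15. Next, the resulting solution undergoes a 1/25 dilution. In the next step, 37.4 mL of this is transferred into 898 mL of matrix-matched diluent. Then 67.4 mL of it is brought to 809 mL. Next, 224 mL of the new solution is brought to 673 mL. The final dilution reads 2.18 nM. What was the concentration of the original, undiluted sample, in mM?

0.737 mM

Overall dilution factor = 15 × 25 × 25.01 × 12.00 × 3.004 = 3.38 × 10⁵.
Original = 2.18 nM × 3.38 × 10⁵ = 7.37 × 10⁵ nM = 0.737 mM.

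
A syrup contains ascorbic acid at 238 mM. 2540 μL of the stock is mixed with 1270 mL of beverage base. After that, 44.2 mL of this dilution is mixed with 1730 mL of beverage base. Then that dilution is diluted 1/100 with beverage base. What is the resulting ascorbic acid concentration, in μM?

0.118 μM

Overall dilution factor = 501 × 40.14 × 100 = 2.01 × 10⁶.
238 mM / 2.01 × 10⁶ = 1.18 × 10⁻⁴ mM = 0.118 μM.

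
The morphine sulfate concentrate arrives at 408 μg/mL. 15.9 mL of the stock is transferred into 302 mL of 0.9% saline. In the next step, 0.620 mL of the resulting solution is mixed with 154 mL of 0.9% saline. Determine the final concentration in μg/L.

81.8 μg/L

Overall dilution factor = 19.99 × 249.4 = 4986.
408 μg/mL / 4986 = 0.0818 μg/mL = 81.8 μg/L.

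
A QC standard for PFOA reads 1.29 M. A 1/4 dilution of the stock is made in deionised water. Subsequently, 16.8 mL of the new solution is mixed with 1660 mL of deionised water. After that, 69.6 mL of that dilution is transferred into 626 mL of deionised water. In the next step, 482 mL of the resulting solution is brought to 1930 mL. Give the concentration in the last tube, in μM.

80.7 μM

Overall dilution factor = 4 × 99.81 × 9.994 × 4.004 = 1.60 × 10⁴.
1.29 M / 1.60 × 10⁴ = 8.07 × 10⁻⁵ M = 80.7 μM.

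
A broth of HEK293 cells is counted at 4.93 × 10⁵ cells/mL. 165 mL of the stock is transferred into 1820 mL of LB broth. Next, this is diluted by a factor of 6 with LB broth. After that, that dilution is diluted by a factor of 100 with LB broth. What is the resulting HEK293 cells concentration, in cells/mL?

Overall dilution factor = 12.03 × 6 × 100 = 7218.
4.93 × 10⁵ cells/mL / 7218 = 68.3 cells/mL.

68.3 cells/mL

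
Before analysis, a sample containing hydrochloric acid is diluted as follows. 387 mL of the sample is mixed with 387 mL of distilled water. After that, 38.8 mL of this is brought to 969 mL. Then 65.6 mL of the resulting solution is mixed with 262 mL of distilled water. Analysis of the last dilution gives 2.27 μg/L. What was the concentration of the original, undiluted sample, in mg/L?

Overall dilution factor = 2 × 24.97 × 4.994 = 249.
Original = 2.27 μg/L × 249 = 566 μg/L = 0.566 mg/L.

0.566 mg/L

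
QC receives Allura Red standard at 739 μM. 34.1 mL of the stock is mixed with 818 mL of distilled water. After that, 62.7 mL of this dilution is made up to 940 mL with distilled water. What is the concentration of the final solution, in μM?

1.97 μM

Overall dilution factor = 24.99 × 14.99 = 375.
739 μM / 375 = 1.97 μM.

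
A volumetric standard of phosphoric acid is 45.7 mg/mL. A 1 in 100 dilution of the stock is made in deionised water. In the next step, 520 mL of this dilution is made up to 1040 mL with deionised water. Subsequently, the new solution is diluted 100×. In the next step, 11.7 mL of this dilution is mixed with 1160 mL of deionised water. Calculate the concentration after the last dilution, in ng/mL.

Overall dilution factor = 100 × 2 × 100 × 100.1 = 2.00 × 10⁶.
45.7 mg/mL / 2.00 × 10⁶ = 2.28 × 10⁻⁵ mg/mL = 22.8 ng/mL.

22.8 ng/mL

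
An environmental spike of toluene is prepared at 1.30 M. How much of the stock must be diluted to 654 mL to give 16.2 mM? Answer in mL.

8.15 mL

16.2 mM = 0.0162 M.
V₁ = C₂V₂/C₁ = 0.0162 × 654 / 1.30 = 8.15 mL.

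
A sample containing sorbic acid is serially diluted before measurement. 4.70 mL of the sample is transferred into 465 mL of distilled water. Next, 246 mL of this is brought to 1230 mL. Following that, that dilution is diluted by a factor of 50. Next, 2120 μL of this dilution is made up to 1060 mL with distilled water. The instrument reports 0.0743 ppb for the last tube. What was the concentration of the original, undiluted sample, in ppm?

928 ppm

Overall dilution factor = 99.94 × 5 × 50 × 500 = 1.25 × 10⁷.
Original = 0.0743 ppb × 1.25 × 10⁷ = 9.28 × 10⁵ ppb = 928 ppm.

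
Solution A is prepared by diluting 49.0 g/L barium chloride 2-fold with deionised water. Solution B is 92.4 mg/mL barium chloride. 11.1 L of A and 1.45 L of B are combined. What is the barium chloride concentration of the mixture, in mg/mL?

32.3 mg/mL

C_A = 49.0 g/L / 2 = 24.5 g/L.
C_B = 92.4 mg/mL = 92.4 g/L.
C_mix = (C_A·V_A + C_B·V_B)/(V_A + V_B) = (24.5×11.1 + 92.4×1.45) / 12.55 = 32.3 g/L = 32.3 mg/mL.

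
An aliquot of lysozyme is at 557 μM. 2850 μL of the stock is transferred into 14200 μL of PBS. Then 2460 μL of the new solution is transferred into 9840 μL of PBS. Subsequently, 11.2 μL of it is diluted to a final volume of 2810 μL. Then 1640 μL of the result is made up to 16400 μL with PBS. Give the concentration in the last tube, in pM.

7420 pM

Overall dilution factor = 5.982 × 5 × 250.9 × 10 = 7.50 × 10⁴.
557 μM / 7.50 × 10⁴ = 7.42 × 10⁻³ μM = 7420 pM.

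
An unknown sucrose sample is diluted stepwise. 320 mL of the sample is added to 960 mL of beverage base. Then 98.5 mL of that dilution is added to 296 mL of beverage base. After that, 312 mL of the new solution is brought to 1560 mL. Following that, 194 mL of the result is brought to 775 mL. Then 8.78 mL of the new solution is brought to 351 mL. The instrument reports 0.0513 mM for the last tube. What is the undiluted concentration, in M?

0.656 M

Overall dilution factor = 4 × 4.005 × 5 × 3.995 × 39.98 = 1.28 × 10⁴.
Original = 0.0513 mM × 1.28 × 10⁴ = 656 mM = 0.656 M.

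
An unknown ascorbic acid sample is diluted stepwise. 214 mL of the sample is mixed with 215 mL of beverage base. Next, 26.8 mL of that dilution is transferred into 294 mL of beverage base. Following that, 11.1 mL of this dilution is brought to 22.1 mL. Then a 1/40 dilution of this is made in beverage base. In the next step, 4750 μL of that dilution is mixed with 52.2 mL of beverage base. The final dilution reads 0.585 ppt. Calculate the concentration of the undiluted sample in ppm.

0.0134 ppm

Overall dilution factor = 2.005 × 11.97 × 1.991 × 40 × 11.99 = 2.29 × 10⁴.
Original = 0.585 ppt × 2.29 × 10⁴ = 1.34 × 10⁴ ppt = 0.0134 ppm.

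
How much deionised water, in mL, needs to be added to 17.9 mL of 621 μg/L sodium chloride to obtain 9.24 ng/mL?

9.24 ng/mL = 9.24 μg/L.
V₂ = C₁V₁/C₂ = 621 × 17.9 / 9.24 = 1203 mL.
Diluent to add = V₂ − V₁ = 1203 − 17.9 = 1190 mL.

1190 mL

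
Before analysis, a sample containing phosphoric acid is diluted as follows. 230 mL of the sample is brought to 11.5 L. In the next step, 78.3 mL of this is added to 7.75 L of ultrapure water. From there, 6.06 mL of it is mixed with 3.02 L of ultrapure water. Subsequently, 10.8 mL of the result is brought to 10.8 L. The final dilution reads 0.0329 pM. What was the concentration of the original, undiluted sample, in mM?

0.0821 mM

Overall dilution factor = 50 × 99.98 × 499.3 × 1000 = 2.50 × 10⁹.
Original = 0.0329 pM × 2.50 × 10⁹ = 8.21 × 10⁷ pM = 0.0821 mM.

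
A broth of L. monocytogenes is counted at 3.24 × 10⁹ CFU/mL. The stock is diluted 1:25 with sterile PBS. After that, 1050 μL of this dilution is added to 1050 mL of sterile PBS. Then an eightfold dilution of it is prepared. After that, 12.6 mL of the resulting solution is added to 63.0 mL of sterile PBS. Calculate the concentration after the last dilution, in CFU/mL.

2700 CFU/mL

Overall dilution factor = 25 × 1001 × 8 × 6 = 1.20 × 10⁶.
3.24 × 10⁹ CFU/mL / 1.20 × 10⁶ = 2700 CFU/mL.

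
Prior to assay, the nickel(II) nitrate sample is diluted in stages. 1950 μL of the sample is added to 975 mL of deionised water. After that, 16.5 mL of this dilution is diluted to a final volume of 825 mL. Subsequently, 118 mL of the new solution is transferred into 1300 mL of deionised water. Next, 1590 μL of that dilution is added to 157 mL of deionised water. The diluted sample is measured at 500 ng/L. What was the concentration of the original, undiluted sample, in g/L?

15.0 g/L

Overall dilution factor = 501 × 50 × 12.02 × 99.74 = 3.00 × 10⁷.
Original = 500 ng/L × 3.00 × 10⁷ = 1.50 × 10¹⁰ ng/L = 15.0 g/L.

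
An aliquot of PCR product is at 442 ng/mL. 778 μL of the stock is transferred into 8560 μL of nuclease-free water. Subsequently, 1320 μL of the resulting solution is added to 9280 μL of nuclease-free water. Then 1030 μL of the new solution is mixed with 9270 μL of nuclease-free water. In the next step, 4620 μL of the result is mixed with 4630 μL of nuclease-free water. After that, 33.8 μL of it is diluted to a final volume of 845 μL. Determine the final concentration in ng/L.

Overall dilution factor = 12.00 × 8.030 × 10 × 2.002 × 25 = 4.82 × 10⁴.
442 ng/mL / 4.82 × 10⁴ = 9.16 × 10⁻³ ng/mL = 9.16 ng/L.

9.16 ng/L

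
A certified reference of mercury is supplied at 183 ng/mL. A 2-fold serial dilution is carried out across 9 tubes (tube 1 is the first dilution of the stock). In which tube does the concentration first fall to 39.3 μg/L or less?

tube 3

Tube n has concentration 183 ng/mL / 2ⁿ.
Need 2ⁿ ≥ 183 ng/mL / 39.3 μg/L = 4.66, so n ≥ 2.22.
First such tube: n = 3.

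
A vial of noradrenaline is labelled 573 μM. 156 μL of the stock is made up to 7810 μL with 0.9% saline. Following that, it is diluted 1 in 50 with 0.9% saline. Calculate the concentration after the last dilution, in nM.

229 nM

Overall dilution factor = 50.06 × 50 = 2503.
573 μM / 2503 = 0.229 μM = 229 nM.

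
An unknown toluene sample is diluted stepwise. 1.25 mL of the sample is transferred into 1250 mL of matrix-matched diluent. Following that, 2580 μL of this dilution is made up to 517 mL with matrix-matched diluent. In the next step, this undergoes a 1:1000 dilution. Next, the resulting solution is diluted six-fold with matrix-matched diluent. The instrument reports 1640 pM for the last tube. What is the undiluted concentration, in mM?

1970 mM

Overall dilution factor = 1001 × 200.4 × 1000 × 6 = 1.20 × 10⁹.
Original = 1640 pM × 1.20 × 10⁹ = 1.97 × 10¹² pM = 1970 mM.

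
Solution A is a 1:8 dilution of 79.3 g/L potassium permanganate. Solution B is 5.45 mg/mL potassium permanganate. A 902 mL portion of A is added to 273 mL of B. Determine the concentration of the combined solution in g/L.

C_A = 79.3 g/L / 8 = 9.91 g/L.
C_B = 5.45 mg/mL = 5.45 g/L.
C_mix = (C_A·V_A + C_B·V_B)/(V_A + V_B) = (9.91×902 + 5.45×273) / 1175 = 8.88 g/L.

8.88 g/L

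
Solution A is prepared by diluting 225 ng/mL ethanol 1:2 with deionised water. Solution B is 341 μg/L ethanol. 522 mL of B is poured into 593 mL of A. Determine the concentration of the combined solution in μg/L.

219 μg/L

C_A = 225 ng/mL / 2 = 112 ng/mL.
C_B = 341 μg/L = 341 ng/mL.
C_mix = (C_A·V_A + C_B·V_B)/(V_A + V_B) = (112×593 + 341×522) / 1115 = 219 ng/mL = 219 μg/L.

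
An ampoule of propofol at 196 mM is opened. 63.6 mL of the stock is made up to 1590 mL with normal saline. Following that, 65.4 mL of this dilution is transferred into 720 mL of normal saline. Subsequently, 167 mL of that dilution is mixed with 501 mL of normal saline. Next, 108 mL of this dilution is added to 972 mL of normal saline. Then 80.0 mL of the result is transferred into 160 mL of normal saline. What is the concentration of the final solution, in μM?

5.44 μM

Overall dilution factor = 25 × 12.01 × 4 × 10 × 3 = 3.60 × 10⁴.
196 mM / 3.60 × 10⁴ = 5.44 × 10⁻³ mM = 5.44 μM.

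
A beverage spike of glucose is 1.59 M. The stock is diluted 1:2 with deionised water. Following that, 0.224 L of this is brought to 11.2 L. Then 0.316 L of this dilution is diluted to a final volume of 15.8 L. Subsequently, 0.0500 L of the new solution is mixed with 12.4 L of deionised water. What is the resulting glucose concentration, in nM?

1280 nM

Overall dilution factor = 2 × 50 × 50 × 249 = 1.24 × 10⁶.
1.59 M / 1.24 × 10⁶ = 1.28 × 10⁻⁶ M = 1280 nM.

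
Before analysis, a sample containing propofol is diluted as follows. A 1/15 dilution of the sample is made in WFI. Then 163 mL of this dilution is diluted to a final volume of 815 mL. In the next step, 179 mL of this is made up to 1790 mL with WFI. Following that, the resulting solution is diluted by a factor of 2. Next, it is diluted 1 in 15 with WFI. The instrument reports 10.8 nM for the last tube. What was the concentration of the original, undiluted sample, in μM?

243 μM

Overall dilution factor = 15 × 5 × 10 × 2 × 15 = 2.25 × 10⁴.
Original = 10.8 nM × 2.25 × 10⁴ = 2.43 × 10⁵ nM = 243 μM.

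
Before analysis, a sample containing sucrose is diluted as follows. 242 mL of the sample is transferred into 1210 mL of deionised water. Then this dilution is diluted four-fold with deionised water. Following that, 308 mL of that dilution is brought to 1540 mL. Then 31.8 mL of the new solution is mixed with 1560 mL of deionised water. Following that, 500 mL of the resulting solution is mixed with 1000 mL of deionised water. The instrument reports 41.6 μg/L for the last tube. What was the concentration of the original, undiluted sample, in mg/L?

Overall dilution factor = 6 × 4 × 5 × 50.06 × 3 = 1.80 × 10⁴.
Original = 41.6 μg/L × 1.80 × 10⁴ = 7.50 × 10⁵ μg/L = 750 mg/L.

750 mg/L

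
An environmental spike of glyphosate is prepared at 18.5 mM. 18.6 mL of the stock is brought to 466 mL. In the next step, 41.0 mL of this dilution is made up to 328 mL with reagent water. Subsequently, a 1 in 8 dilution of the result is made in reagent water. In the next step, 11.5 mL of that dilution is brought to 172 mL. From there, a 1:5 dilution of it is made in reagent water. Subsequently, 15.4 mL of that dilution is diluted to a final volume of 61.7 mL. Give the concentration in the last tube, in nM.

38.5 nM

Overall dilution factor = 25.05 × 8 × 8 × 14.96 × 5 × 4.006 = 4.80 × 10⁵.
18.5 mM / 4.80 × 10⁵ = 3.85 × 10⁻⁵ mM = 38.5 nM.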